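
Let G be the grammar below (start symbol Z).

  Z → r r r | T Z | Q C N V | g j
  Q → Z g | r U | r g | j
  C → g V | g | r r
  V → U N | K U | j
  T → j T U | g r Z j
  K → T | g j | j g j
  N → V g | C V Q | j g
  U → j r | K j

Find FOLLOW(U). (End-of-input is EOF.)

In Q → r U: U is at the end, add FOLLOW(Q) = { EOF, g, j, r }.
In V → U N: add FIRST(N) = { g, j, r }.
In V → K U: U is at the end, add FOLLOW(V) = { EOF, g, j, r }.
In T → j T U: U is at the end, add FOLLOW(T) = { g, j, r }.
Union: FOLLOW(U) = { EOF, g, j, r }.

{ EOF, g, j, r }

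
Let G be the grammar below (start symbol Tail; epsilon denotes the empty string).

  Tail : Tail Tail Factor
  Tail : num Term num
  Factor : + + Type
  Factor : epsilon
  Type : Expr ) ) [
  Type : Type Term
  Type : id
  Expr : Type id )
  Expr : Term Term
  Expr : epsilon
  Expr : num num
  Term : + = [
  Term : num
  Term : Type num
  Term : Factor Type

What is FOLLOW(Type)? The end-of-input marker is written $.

In Factor : + + Type: Type is at the end, add FOLLOW(Factor) = { $, ), +, id, num }.
In Type : Type Term: add FIRST(Term) = { ), +, id, num }.
In Expr : Type id ): add FIRST(id )) = { id }.
In Term : Type num: add FIRST(num) = { num }.
In Term : Factor Type: Type is at the end, add FOLLOW(Term) = { $, ), +, id, num }.
Union: FOLLOW(Type) = { $, ), +, id, num }.

{ $, ), +, id, num }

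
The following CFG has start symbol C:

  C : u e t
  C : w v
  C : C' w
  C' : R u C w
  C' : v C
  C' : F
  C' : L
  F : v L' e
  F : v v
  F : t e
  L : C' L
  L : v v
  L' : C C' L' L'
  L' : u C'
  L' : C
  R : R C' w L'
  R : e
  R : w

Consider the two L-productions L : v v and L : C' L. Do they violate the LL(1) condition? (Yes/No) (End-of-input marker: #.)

FIRST(v v) = { v } and FIRST(C' L) = { e, t, v, w }.
Both contain v, so the two alternatives are not disjoint — LL(1) conflict.

Yes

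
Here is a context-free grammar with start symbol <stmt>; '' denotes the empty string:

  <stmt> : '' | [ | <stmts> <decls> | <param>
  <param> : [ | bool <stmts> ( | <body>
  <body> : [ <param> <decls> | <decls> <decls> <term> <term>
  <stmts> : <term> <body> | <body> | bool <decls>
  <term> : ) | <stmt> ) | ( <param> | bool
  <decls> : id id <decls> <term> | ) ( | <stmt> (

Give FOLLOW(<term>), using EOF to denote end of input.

{ EOF, (, ), [, bool, id }

In <body> : <decls> <decls> <term> <term>: add FIRST(<term>) = { (, ), [, bool, id }.
In <body> : <decls> <decls> <term> <term>: <term> is at the end, add FOLLOW(<body>) = { EOF, (, ), [, bool, id }.
In <stmts> : <term> <body>: add FIRST(<body>) = { (, ), [, bool, id }.
In <decls> : id id <decls> <term>: <term> is at the end, add FOLLOW(<decls>) = { EOF, (, ), [, bool, id }.
Union: FOLLOW(<term>) = { EOF, (, ), [, bool, id }.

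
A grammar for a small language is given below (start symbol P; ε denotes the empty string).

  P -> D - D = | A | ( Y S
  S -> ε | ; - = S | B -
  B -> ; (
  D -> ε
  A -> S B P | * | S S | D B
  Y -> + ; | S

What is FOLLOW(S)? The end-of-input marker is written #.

In P -> ( Y S: S is at the end, add FOLLOW(P) = { # }.
In S -> ; - = S: S is at the end, add FOLLOW(S) = { #, ; }.
In A -> S B P: add FIRST(B P) = { ; }.
In A -> S S: add FIRST(S)\{ε} = { ; }.
  Since S is nullable, also add FOLLOW(A) = { # }.
In A -> S S: S is at the end, add FOLLOW(A) = { # }.
In Y -> S: S is at the end, add FOLLOW(Y) = { #, ; }.
Union: FOLLOW(S) = { #, ; }.

{ #, ; }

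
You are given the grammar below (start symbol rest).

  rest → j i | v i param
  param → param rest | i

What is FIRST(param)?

From param → param rest: add FIRST(param) = { i }.
param → i contributes {i}.
Union: FIRST(param) = { i }.

{ i }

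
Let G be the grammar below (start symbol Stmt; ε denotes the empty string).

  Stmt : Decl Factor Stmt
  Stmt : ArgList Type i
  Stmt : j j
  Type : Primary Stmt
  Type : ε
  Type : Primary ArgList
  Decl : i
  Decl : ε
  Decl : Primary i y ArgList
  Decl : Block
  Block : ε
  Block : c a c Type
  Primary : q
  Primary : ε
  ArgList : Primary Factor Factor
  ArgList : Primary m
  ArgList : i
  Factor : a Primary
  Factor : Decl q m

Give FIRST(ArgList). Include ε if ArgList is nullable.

From ArgList : Primary Factor Factor: Primary nullable, take FIRST(Primary) ∪ FIRST(Factor) = { a, c, i, q }.
From ArgList : Primary m: Primary nullable, take FIRST(Primary) ∪ {m} = { m, q }.
ArgList : i contributes {i}.
Union: FIRST(ArgList) = { a, c, i, m, q }.

{ a, c, i, m, q }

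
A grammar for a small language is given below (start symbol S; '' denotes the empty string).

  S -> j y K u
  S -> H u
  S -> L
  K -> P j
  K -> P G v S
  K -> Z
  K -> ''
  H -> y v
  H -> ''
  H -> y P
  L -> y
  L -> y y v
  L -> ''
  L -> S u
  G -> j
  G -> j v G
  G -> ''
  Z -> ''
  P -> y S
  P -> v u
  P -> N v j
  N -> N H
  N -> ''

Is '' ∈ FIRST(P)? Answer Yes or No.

No

Nullable nonterminals: G, H, K, L, N, S, Z.
No production of P has an RHS whose symbols are all nullable, so P is not nullable.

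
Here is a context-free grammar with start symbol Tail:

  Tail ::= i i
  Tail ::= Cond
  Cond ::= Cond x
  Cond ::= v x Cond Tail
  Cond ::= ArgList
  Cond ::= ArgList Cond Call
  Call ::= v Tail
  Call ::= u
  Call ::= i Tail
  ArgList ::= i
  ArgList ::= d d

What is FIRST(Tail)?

Tail ::= i i contributes {i}.
From Tail ::= Cond: add FIRST(Cond) = { d, i, v }.
Union: FIRST(Tail) = { d, i, v }.

{ d, i, v }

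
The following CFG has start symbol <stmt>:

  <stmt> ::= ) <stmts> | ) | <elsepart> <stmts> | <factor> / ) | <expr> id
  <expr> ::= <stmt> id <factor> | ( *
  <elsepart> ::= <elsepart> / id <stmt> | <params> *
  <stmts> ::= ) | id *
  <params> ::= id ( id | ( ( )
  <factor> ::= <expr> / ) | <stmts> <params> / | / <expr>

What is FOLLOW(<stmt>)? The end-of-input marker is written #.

{ #, ), /, id }

<stmt> is the start symbol, so # ∈ FOLLOW(<stmt>).
In <expr> ::= <stmt> id <factor>: add FIRST(id <factor>) = { id }.
In <elsepart> ::= <elsepart> / id <stmt>: <stmt> is at the end, add FOLLOW(<elsepart>) = { ), /, id }.
Union: FOLLOW(<stmt>) = { #, ), /, id }.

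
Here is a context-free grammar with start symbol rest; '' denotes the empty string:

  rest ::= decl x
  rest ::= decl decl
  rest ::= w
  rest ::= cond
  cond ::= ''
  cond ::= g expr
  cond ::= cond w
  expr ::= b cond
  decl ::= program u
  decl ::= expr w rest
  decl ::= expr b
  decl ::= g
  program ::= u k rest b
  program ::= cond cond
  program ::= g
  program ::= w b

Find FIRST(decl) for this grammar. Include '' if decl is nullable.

From decl ::= program u: program nullable, take FIRST(program) ∪ {u} = { g, u, w }.
From decl ::= expr w rest: add FIRST(expr) = { b }.
From decl ::= expr b: add FIRST(expr) = { b }.
decl ::= g contributes {g}.
Union: FIRST(decl) = { b, g, u, w }.

{ b, g, u, w }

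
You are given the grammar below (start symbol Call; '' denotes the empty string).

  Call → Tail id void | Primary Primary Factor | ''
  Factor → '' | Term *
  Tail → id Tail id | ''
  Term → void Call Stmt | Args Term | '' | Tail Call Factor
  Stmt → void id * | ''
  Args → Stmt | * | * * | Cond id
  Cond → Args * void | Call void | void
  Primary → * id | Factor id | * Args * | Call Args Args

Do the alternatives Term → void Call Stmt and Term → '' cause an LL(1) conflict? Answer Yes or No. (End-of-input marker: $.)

FIRST(void Call Stmt) = { void } and FIRST('') = { '' }.
The second is nullable but FOLLOW(Term) = { * } is disjoint from FIRST of the first.

No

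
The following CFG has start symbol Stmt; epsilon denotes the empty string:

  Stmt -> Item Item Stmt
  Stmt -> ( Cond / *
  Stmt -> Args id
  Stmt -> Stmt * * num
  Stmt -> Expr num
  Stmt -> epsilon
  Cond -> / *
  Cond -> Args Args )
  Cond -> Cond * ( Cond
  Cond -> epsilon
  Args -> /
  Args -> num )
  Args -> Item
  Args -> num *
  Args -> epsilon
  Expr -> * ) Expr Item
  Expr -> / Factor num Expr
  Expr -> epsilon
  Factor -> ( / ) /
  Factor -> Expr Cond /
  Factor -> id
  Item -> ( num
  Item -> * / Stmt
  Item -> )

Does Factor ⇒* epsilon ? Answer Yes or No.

No

Nullable nonterminals: Args, Cond, Expr, Stmt.
No production of Factor has an RHS whose symbols are all nullable, so Factor is not nullable.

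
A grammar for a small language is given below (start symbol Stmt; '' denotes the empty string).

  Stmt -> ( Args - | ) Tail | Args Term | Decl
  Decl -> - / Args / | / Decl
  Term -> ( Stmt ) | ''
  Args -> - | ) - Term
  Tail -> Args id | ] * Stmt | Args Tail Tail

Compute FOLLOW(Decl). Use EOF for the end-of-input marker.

{ EOF, ), -, ] }

In Stmt -> Decl: Decl is at the end, add FOLLOW(Stmt) = { EOF, ), -, ] }.
In Decl -> / Decl: Decl is at the end, add FOLLOW(Decl) = { EOF, ), -, ] }.
Union: FOLLOW(Decl) = { EOF, ), -, ] }.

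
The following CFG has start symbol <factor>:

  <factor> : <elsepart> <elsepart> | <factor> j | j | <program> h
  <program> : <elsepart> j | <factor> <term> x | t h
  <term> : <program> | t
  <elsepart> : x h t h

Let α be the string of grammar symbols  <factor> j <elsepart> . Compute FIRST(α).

{ j, t, x }

Add FIRST(<factor>) = { j, t, x }; <factor> is not nullable, stop.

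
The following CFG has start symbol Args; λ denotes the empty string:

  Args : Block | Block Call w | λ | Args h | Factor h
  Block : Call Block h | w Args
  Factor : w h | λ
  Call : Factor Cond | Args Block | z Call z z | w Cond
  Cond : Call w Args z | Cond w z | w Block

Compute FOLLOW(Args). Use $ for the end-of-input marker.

Args is the start symbol, so $ ∈ FOLLOW(Args).
In Args : Args h: add FIRST(h) = { h }.
In Block : w Args: Args is at the end, add FOLLOW(Block) = { $, h, w, z }.
In Call : Args Block: add FIRST(Block) = { h, w, z }.
In Cond : Call w Args z: add FIRST(z) = { z }.
Union: FOLLOW(Args) = { $, h, w, z }.

{ $, h, w, z }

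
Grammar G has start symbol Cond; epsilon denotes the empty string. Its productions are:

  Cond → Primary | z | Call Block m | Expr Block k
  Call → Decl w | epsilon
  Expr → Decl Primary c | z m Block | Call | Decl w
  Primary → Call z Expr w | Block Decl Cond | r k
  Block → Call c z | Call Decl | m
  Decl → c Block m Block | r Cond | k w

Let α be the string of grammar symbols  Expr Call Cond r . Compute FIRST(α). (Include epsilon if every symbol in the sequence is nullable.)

{ c, k, m, r, z }

Add FIRST(Expr)\{epsilon} = { c, k, r, z }; Expr is nullable, continue.
Add FIRST(Call)\{epsilon} = { c, k, r }; Call is nullable, continue.
Add FIRST(Cond) = { c, k, m, r, z }; Cond is not nullable, stop.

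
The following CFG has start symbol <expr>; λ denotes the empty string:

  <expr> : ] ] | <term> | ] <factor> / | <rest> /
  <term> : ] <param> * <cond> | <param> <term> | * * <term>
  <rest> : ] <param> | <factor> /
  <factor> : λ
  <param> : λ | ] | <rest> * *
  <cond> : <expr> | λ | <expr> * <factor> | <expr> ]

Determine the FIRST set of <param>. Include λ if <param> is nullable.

{ /, ], λ }

<param> : λ contributes λ.
<param> : ] contributes {]}.
From <param> : <rest> * *: add FIRST(<rest>) = { /, ] }.
Union: FIRST(<param>) = { /, ], λ }.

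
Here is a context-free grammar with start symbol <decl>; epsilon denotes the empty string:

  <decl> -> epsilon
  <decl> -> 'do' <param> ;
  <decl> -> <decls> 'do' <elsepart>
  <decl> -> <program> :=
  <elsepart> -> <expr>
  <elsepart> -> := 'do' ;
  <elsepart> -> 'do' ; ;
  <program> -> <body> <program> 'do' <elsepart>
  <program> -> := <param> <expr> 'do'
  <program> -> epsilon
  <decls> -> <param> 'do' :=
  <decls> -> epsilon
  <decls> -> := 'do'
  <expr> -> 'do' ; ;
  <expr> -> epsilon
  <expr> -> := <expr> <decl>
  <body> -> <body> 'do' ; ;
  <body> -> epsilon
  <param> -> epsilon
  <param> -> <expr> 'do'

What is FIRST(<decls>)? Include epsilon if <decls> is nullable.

{ 'do', :=, epsilon }

From <decls> -> <param> 'do' :=: <param> nullable, take FIRST(<param>) ∪ {'do'} = { 'do', := }.
<decls> -> epsilon contributes epsilon.
<decls> -> := 'do' contributes {:=}.
Union: FIRST(<decls>) = { 'do', :=, epsilon }.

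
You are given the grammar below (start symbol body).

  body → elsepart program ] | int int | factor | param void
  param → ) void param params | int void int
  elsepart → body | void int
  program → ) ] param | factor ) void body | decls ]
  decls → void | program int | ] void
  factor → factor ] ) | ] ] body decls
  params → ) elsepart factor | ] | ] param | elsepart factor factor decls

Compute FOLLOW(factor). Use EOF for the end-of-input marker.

{ EOF, ), ], int, void }

In body → factor: factor is at the end, add FOLLOW(body) = { EOF, ), ], int, void }.
In program → factor ) void body: add FIRST() void body) = { ) }.
In factor → factor ] ): add FIRST(] )) = { ] }.
In params → ) elsepart factor: factor is at the end, add FOLLOW(params) = { ), ], int, void }.
In params → elsepart factor factor decls: add FIRST(factor decls) = { ] }.
In params → elsepart factor factor decls: add FIRST(decls) = { ), ], void }.
Union: FOLLOW(factor) = { EOF, ), ], int, void }.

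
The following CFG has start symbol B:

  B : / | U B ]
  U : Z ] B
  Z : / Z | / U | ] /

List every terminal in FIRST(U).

{ /, ] }

From U : Z ] B: add FIRST(Z) = { /, ] }.
Union: FIRST(U) = { /, ] }.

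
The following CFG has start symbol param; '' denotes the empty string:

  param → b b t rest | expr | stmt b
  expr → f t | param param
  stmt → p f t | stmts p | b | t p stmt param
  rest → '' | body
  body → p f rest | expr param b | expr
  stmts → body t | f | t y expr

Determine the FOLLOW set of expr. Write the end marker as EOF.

In param → expr: expr is at the end, add FOLLOW(param) = { EOF, b, f, p, t }.
In body → expr param b: add FIRST(param b) = { b, f, p, t }.
In body → expr: expr is at the end, add FOLLOW(body) = { EOF, b, f, p, t }.
In stmts → t y expr: expr is at the end, add FOLLOW(stmts) = { p }.
Union: FOLLOW(expr) = { EOF, b, f, p, t }.

{ EOF, b, f, p, t }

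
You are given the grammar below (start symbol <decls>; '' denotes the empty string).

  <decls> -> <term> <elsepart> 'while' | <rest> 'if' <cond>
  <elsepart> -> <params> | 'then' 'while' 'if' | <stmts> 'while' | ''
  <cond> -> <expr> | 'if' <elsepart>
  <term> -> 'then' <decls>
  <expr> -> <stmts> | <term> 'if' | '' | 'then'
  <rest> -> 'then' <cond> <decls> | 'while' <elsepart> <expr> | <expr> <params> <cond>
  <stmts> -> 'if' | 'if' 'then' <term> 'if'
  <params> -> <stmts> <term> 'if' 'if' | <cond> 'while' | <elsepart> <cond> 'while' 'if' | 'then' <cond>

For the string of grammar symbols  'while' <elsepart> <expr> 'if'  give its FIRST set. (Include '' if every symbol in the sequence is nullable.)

{ 'while' }

'while' is a terminal; add {'while'} and stop.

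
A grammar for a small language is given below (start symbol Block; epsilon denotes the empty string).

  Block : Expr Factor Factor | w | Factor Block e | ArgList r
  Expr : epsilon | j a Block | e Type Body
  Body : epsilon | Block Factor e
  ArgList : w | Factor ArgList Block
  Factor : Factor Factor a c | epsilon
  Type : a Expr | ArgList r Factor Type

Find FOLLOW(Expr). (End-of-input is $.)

{ $, a, e, j, r, w }

In Block : Expr Factor Factor: add FIRST(Factor Factor)\{epsilon} = { a }.
  Since Factor Factor is nullable, also add FOLLOW(Block) = { $, a, e, j, r, w }.
In Type : a Expr: Expr is at the end, add FOLLOW(Type) = { $, a, e, j, r, w }.
Union: FOLLOW(Expr) = { $, a, e, j, r, w }.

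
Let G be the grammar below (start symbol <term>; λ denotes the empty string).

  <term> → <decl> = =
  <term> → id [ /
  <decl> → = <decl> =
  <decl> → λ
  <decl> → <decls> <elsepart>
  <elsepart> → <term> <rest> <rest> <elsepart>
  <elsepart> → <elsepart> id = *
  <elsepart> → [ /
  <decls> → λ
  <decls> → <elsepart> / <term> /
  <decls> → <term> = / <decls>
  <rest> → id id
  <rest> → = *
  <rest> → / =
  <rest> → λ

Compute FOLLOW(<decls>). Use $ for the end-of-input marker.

In <decl> → <decls> <elsepart>: add FIRST(<elsepart>) = { =, [, id }.
In <decls> → <term> = / <decls>: <decls> is at the end, add FOLLOW(<decls>) = { =, [, id }.
Union: FOLLOW(<decls>) = { =, [, id }.

{ =, [, id }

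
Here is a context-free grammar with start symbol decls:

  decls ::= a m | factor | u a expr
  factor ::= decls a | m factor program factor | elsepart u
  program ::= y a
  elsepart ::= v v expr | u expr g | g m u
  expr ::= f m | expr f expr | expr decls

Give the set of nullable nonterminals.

No nonterminal has an empty production or an RHS whose symbols are all nullable.

{ } (none)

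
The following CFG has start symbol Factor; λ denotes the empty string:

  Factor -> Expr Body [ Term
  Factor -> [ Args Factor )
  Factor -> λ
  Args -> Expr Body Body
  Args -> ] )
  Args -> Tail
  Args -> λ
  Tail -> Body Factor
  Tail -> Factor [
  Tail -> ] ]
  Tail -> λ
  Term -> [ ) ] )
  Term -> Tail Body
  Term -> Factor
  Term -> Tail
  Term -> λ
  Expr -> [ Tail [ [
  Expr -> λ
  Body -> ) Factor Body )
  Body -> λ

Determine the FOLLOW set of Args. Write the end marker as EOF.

In Factor -> [ Args Factor ): add FIRST(Factor )) = { ), [ }.
Union: FOLLOW(Args) = { ), [ }.

{ ), [ }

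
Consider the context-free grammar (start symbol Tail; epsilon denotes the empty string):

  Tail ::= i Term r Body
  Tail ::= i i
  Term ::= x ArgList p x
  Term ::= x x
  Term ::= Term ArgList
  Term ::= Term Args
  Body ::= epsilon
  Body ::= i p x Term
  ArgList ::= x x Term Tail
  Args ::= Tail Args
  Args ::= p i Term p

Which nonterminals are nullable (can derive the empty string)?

Directly nullable (have an epsilon-production): Body.
No other nonterminal has a production whose RHS symbols are all nullable.

{ Body }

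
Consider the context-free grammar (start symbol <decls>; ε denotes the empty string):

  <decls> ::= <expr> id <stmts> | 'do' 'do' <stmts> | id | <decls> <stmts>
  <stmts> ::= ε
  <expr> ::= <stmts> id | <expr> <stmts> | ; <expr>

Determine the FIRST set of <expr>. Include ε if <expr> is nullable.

From <expr> ::= <stmts> id: <stmts> nullable, take FIRST(<stmts>) ∪ {id} = { id }.
From <expr> ::= <expr> <stmts>: add FIRST(<expr>) = { ;, id }.
<expr> ::= ; <expr> contributes {;}.
Union: FIRST(<expr>) = { ;, id }.

{ ;, id }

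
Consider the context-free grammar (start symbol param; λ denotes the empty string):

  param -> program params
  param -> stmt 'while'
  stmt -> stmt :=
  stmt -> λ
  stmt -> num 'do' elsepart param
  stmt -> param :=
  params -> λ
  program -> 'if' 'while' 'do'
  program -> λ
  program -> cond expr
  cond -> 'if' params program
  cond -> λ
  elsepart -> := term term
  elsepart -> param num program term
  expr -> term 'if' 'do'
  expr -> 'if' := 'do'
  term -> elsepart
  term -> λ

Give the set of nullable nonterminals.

Directly nullable (have an λ-production): stmt, params, program, cond, term.
param -> program params with every symbol nullable, so param is nullable.
No other nonterminal has a production whose RHS symbols are all nullable.

{ cond, param, params, program, stmt, term }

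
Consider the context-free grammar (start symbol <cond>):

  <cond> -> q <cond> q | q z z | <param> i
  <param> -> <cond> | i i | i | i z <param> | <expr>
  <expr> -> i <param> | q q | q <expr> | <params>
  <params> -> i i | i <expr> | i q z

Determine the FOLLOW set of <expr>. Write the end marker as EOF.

In <param> -> <expr>: <expr> is at the end, add FOLLOW(<param>) = { i }.
In <expr> -> q <expr>: <expr> is at the end, add FOLLOW(<expr>) = { i }.
In <params> -> i <expr>: <expr> is at the end, add FOLLOW(<params>) = { i }.
Union: FOLLOW(<expr>) = { i }.

{ i }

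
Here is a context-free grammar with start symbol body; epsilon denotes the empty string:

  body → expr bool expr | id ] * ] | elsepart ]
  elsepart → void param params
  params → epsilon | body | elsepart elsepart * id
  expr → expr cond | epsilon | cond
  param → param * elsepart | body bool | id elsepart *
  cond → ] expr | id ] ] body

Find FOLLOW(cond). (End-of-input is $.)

In expr → expr cond: cond is at the end, add FOLLOW(expr) = { $, *, ], bool, id, void }.
In expr → cond: cond is at the end, add FOLLOW(expr) = { $, *, ], bool, id, void }.
Union: FOLLOW(cond) = { $, *, ], bool, id, void }.

{ $, *, ], bool, id, void }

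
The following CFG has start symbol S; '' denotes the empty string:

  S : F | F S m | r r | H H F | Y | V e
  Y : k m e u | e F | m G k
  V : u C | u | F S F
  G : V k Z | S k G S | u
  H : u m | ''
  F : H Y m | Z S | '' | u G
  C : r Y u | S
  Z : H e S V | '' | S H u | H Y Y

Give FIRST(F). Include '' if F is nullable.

From F : H Y m: H nullable, take FIRST(H) ∪ FIRST(Y) = { e, k, m, u }.
From F : Z S: Z, S nullable, take FIRST(Z) ∪ FIRST(S) = { e, k, m, r, u }; also '' since the whole RHS is nullable.
F : '' contributes ''.
F : u G contributes {u}.
Union: FIRST(F) = { e, k, m, r, u, '' }.

{ e, k, m, r, u, '' }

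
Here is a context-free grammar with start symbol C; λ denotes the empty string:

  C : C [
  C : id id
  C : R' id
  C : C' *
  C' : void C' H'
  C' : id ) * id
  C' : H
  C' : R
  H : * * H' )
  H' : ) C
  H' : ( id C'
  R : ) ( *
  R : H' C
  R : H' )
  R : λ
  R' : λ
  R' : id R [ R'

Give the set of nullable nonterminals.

Directly nullable (have an λ-production): R, R'.
C' : R with every symbol nullable, so C' is nullable.
No other nonterminal has a production whose RHS symbols are all nullable.

{ C', R, R' }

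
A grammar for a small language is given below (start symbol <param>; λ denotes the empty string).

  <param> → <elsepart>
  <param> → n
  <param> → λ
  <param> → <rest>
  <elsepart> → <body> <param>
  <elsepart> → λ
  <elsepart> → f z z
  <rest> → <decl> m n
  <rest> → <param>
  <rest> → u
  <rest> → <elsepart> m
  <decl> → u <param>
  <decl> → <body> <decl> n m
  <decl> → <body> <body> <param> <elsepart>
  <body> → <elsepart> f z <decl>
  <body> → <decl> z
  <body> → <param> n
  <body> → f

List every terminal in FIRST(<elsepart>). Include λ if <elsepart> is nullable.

From <elsepart> → <body> <param>: add FIRST(<body>) = { f, m, n, u }.
<elsepart> → λ contributes λ.
<elsepart> → f z z contributes {f}.
Union: FIRST(<elsepart>) = { f, m, n, u, λ }.

{ f, m, n, u, λ }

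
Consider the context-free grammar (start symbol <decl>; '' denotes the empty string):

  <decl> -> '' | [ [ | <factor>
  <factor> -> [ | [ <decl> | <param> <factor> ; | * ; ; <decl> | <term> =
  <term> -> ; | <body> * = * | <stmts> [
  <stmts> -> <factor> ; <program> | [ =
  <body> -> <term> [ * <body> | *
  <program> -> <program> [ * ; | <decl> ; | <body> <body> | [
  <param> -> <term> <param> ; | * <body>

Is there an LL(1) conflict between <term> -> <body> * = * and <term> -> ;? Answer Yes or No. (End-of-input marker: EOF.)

FIRST(<body> * = *) = { *, ;, [ } and FIRST(;) = { ; }.
Both contain ;, so the two alternatives are not disjoint — LL(1) conflict.

Yes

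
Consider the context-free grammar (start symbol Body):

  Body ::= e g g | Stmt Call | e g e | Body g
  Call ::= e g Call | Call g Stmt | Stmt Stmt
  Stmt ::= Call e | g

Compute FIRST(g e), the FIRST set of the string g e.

{ g }

g is a terminal; add {g} and stop.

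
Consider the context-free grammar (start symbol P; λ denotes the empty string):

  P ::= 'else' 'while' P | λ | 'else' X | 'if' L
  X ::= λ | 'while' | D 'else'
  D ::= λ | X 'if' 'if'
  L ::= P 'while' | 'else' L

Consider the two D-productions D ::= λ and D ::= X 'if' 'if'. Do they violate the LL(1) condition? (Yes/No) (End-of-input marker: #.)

Yes

FIRST(λ) = { λ } and FIRST(X 'if' 'if') = { 'else', 'if', 'while' }.
The first alternative is nullable and FOLLOW(D) = { 'else' } shares 'else' with FIRST of the second — conflict.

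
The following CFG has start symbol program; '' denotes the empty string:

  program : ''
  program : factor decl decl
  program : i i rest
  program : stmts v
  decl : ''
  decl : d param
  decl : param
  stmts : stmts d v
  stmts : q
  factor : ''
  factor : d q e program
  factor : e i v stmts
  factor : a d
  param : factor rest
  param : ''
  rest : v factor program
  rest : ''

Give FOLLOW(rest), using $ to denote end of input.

{ $, a, d, e, i, q, v }

In program : i i rest: rest is at the end, add FOLLOW(program) = { $, a, d, e, i, q, v }.
In param : factor rest: rest is at the end, add FOLLOW(param) = { $, a, d, e, i, q, v }.
Union: FOLLOW(rest) = { $, a, d, e, i, q, v }.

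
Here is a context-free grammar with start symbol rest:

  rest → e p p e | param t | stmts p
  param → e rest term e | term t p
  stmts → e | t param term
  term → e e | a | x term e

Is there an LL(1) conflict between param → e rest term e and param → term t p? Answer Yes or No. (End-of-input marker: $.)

Yes

FIRST(e rest term e) = { e } and FIRST(term t p) = { a, e, x }.
Both contain e, so the two alternatives are not disjoint — LL(1) conflict.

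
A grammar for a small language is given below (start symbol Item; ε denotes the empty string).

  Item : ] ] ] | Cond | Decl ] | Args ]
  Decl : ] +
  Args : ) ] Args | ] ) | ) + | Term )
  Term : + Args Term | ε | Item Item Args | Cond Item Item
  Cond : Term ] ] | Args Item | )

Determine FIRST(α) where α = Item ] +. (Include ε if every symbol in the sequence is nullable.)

{ ), +, ] }

Add FIRST(Item) = { ), +, ] }; Item is not nullable, stop.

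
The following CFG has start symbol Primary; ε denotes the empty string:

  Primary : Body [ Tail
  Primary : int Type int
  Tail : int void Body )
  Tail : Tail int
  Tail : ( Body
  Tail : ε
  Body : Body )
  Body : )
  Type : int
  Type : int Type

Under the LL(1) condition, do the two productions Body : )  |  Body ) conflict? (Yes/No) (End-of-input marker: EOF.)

FIRST()) = { ) } and FIRST(Body )) = { ) }.
Both contain ), so the two alternatives are not disjoint — LL(1) conflict.

Yes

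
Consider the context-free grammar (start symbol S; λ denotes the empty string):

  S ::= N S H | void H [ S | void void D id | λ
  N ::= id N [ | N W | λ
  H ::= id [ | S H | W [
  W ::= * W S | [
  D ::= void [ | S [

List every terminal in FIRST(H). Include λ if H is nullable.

{ *, [, id, void }

H ::= id [ contributes {id}.
From H ::= S H: S nullable, take FIRST(S) ∪ FIRST(H) = { *, [, id, void }.
From H ::= W [: add FIRST(W) = { *, [ }.
Union: FIRST(H) = { *, [, id, void }.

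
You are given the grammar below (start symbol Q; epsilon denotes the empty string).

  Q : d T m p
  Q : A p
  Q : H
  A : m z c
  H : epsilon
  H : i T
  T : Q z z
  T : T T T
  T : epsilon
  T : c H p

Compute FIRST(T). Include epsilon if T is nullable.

{ c, d, i, m, z, epsilon }

From T : Q z z: Q nullable, take FIRST(Q) ∪ {z} = { d, i, m, z }.
From T : T T T: T, T, T nullable, take FIRST(T) ∪ FIRST(T) ∪ FIRST(T) = { c, d, i, m, z }; also epsilon since the whole RHS is nullable.
T : epsilon contributes epsilon.
T : c H p contributes {c}.
Union: FIRST(T) = { c, d, i, m, z, epsilon }.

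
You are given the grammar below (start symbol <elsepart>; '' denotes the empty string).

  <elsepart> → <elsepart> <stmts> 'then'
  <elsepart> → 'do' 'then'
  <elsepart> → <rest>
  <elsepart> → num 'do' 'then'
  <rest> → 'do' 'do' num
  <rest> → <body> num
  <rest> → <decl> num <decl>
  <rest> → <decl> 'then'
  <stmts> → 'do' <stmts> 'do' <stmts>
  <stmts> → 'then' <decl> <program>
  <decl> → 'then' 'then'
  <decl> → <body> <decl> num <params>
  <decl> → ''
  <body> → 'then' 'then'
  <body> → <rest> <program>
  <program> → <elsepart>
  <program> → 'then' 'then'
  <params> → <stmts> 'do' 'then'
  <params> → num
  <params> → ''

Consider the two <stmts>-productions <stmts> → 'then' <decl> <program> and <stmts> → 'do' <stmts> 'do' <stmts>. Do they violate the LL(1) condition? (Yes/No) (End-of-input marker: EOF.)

FIRST('then' <decl> <program>) = { 'then' } and FIRST('do' <stmts> 'do' <stmts>) = { 'do' }.
The FIRST sets are disjoint and neither alternative is nullable — no conflict.

No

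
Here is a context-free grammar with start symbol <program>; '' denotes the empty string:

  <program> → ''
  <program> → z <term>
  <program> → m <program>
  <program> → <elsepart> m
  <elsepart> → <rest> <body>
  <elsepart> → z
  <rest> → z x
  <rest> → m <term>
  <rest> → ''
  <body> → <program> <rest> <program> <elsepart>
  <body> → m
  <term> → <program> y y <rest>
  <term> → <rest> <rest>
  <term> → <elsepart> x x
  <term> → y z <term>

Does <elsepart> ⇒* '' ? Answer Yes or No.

No

Nullable nonterminals: <program>, <rest>, <term>.
No production of <elsepart> has an RHS whose symbols are all nullable, so <elsepart> is not nullable.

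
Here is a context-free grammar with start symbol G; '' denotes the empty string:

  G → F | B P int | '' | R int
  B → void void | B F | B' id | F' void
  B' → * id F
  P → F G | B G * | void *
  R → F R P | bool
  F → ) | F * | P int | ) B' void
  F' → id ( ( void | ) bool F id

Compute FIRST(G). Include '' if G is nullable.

From G → F: add FIRST(F) = { ), *, id, void }.
From G → B P int: add FIRST(B) = { ), *, id, void }.
G → '' contributes ''.
From G → R int: add FIRST(R) = { ), *, bool, id, void }.
Union: FIRST(G) = { ), *, bool, id, void, '' }.

{ ), *, bool, id, void, '' }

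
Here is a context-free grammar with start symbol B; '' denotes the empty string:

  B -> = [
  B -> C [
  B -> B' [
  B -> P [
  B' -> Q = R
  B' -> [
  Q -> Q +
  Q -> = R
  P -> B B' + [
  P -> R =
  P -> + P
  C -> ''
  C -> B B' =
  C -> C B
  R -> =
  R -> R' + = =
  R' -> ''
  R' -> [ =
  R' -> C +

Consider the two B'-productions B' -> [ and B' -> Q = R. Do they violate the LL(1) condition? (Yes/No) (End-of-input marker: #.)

FIRST([) = { [ } and FIRST(Q = R) = { = }.
The FIRST sets are disjoint and neither alternative is nullable — no conflict.

No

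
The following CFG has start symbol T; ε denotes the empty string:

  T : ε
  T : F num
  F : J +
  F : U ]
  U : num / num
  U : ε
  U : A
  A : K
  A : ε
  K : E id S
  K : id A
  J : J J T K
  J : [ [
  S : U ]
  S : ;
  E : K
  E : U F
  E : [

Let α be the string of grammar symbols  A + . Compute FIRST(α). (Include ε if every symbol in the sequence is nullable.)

{ +, [, ], id, num }

Add FIRST(A)\{ε} = { [, ], id, num }; A is nullable, continue.
+ is a terminal; add {+} and stop.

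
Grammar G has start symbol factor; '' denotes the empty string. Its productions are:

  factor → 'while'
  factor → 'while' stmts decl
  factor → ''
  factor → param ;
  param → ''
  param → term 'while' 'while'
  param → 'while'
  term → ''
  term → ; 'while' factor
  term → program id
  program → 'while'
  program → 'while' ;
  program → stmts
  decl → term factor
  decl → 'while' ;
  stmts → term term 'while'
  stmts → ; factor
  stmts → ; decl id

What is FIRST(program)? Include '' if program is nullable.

{ 'while', ; }

program → 'while' contributes {'while'}.
program → 'while' ; contributes {'while'}.
From program → stmts: add FIRST(stmts) = { 'while', ; }.
Union: FIRST(program) = { 'while', ; }.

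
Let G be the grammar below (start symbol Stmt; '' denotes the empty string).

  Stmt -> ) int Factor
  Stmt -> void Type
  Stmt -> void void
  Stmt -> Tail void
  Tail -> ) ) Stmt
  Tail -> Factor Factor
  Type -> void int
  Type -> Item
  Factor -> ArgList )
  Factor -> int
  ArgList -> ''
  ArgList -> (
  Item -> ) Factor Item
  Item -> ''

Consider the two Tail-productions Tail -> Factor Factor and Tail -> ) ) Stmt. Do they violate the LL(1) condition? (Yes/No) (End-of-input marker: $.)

FIRST(Factor Factor) = { (, ), int } and FIRST() ) Stmt) = { ) }.
Both contain ), so the two alternatives are not disjoint — LL(1) conflict.

Yes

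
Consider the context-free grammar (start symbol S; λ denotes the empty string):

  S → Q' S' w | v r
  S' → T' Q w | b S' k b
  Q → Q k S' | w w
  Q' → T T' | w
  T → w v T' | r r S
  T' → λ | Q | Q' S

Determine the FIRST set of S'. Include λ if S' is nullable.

{ b, r, w }

From S' → T' Q w: T' nullable, take FIRST(T') ∪ FIRST(Q) = { r, w }.
S' → b S' k b contributes {b}.
Union: FIRST(S') = { b, r, w }.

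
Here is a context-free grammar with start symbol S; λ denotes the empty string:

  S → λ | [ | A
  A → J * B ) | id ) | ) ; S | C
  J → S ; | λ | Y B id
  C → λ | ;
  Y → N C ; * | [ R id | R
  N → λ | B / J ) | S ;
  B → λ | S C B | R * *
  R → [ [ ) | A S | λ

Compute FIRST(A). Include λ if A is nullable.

From A → J * B ): J nullable, take FIRST(J) ∪ {*} = { ), *, /, ;, [, id }.
A → id ) contributes {id}.
A → ) ; S contributes {)}.
From A → C: add FIRST(C) = { ;, λ } (including λ since C is nullable).
Union: FIRST(A) = { ), *, /, ;, [, id, λ }.

{ ), *, /, ;, [, id, λ }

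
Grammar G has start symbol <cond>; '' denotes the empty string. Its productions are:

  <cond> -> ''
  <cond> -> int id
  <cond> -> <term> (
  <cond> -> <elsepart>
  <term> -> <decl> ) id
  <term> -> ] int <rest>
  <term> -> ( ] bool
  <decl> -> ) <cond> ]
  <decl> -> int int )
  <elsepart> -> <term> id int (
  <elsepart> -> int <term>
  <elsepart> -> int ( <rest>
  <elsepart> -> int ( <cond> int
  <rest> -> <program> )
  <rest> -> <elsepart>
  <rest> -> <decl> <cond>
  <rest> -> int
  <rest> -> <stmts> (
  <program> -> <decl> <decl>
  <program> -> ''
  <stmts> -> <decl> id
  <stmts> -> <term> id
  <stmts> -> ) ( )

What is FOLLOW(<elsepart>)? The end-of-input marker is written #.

In <cond> -> <elsepart>: <elsepart> is at the end, add FOLLOW(<cond>) = { #, (, ], id, int }.
In <rest> -> <elsepart>: <elsepart> is at the end, add FOLLOW(<rest>) = { #, (, ], id, int }.
Union: FOLLOW(<elsepart>) = { #, (, ], id, int }.

{ #, (, ], id, int }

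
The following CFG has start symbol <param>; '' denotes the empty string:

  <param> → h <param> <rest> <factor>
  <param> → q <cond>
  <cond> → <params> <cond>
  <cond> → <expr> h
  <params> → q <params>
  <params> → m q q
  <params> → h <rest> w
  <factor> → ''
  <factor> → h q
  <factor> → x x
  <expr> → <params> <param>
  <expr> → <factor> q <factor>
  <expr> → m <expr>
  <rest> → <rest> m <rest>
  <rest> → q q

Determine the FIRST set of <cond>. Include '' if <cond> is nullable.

From <cond> → <params> <cond>: add FIRST(<params>) = { h, m, q }.
From <cond> → <expr> h: add FIRST(<expr>) = { h, m, q, x }.
Union: FIRST(<cond>) = { h, m, q, x }.

{ h, m, q, x }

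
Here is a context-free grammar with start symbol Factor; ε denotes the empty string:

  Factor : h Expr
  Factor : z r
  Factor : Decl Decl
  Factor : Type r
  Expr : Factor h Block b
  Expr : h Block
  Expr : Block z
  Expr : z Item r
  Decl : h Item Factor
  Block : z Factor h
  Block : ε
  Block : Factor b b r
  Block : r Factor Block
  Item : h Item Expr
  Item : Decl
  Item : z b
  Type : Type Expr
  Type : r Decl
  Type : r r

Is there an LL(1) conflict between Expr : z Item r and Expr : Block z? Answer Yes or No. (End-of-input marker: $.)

FIRST(z Item r) = { z } and FIRST(Block z) = { h, r, z }.
Both contain z, so the two alternatives are not disjoint — LL(1) conflict.

Yes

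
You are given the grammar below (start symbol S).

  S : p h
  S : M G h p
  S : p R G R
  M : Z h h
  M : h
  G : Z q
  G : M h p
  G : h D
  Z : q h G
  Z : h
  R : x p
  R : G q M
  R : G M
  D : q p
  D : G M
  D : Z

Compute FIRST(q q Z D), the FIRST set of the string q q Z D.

q is a terminal; add {q} and stop.

{ q }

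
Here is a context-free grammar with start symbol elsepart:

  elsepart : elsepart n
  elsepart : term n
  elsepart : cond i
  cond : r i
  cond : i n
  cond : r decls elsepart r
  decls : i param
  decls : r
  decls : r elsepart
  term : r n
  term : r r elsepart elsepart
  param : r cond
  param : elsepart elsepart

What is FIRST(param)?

{ i, r }

param : r cond contributes {r}.
From param : elsepart elsepart: add FIRST(elsepart) = { i, r }.
Union: FIRST(param) = { i, r }.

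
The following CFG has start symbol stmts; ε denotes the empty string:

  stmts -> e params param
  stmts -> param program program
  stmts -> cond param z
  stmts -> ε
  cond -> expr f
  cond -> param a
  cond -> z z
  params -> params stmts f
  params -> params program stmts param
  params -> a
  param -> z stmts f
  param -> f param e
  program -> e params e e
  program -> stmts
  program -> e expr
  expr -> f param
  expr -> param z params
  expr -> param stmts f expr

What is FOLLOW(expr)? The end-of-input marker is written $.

{ $, e, f, z }

In cond -> expr f: add FIRST(f) = { f }.
In program -> e expr: expr is at the end, add FOLLOW(program) = { $, e, f, z }.
In expr -> param stmts f expr: expr is at the end, add FOLLOW(expr) = { $, e, f, z }.
Union: FOLLOW(expr) = { $, e, f, z }.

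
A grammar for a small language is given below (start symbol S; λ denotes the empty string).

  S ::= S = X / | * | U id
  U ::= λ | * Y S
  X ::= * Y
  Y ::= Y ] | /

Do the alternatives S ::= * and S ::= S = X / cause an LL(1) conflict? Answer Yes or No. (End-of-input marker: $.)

Yes

FIRST(*) = { * } and FIRST(S = X /) = { *, id }.
Both contain *, so the two alternatives are not disjoint — LL(1) conflict.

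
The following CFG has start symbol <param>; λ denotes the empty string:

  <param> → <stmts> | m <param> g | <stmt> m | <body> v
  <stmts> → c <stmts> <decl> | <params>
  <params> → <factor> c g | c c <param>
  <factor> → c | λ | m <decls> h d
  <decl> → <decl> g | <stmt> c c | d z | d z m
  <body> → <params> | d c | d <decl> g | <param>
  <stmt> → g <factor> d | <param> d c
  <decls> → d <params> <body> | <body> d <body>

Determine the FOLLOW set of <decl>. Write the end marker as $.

{ $, c, d, g, h, m, v }

In <stmts> → c <stmts> <decl>: <decl> is at the end, add FOLLOW(<stmts>) = { $, c, d, g, h, m, v }.
In <decl> → <decl> g: add FIRST(g) = { g }.
In <body> → d <decl> g: add FIRST(g) = { g }.
Union: FOLLOW(<decl>) = { $, c, d, g, h, m, v }.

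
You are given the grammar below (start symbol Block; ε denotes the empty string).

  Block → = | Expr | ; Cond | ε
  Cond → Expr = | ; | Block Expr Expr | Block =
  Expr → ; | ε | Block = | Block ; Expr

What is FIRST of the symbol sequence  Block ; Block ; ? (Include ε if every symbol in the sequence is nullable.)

{ ;, = }

Add FIRST(Block)\{ε} = { ;, = }; Block is nullable, continue.
; is a terminal; add {;} and stop.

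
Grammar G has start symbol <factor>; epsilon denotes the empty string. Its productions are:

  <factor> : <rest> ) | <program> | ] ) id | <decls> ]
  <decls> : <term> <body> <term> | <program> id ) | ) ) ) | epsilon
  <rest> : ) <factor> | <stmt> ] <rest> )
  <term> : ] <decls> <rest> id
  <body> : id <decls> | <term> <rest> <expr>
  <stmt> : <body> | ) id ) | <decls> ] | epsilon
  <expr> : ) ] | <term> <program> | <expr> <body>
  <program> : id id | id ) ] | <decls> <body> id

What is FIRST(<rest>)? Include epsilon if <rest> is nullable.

<rest> : ) <factor> contributes {)}.
From <rest> : <stmt> ] <rest> ): <stmt> nullable, take FIRST(<stmt>) ∪ {]} = { ), ], id }.
Union: FIRST(<rest>) = { ), ], id }.

{ ), ], id }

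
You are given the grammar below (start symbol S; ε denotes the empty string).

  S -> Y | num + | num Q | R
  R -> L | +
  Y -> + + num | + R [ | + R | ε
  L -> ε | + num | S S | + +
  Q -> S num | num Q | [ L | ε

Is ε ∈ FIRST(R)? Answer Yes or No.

Yes

R -> L and each of L is nullable, so R ⇒* ε.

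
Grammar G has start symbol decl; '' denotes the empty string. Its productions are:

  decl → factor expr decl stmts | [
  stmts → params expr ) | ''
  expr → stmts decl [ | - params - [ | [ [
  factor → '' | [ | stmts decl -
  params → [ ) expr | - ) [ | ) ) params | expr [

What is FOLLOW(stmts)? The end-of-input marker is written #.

In decl → factor expr decl stmts: stmts is at the end, add FOLLOW(decl) = { #, ), -, [ }.
In expr → stmts decl [: add FIRST(decl [) = { ), -, [ }.
In factor → stmts decl -: add FIRST(decl -) = { ), -, [ }.
Union: FOLLOW(stmts) = { #, ), -, [ }.

{ #, ), -, [ }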